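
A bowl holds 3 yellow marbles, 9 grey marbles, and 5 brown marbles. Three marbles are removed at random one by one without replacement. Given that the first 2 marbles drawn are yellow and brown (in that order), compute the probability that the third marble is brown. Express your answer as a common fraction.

4/15

After removing 1 yellow, 1 brown, the bowl has 4 brown out of 15 remaining.
P(third is brown | given) = 4/15 ≈ 0.2667.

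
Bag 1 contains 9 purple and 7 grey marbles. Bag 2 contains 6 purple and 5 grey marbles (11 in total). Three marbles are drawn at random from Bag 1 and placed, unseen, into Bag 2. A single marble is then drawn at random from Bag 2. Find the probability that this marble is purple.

Condition on how many of the transferred marbles are purple (from Bag 1: 9 purple of 16; then Bag 2 has 14 total).
  0 purple: C(9,0)C(7,3)/C(16,3) = 1/16; then P = 6/14
  1 purple: C(9,1)C(7,2)/C(16,3) = 27/80; then P = 7/14
  2 purple: C(9,2)C(7,1)/C(16,3) = 9/20; then P = 8/14
  3 purple: C(9,3)C(7,0)/C(16,3) = 3/20; then P = 9/14
P(purple from Bag 2) = 123/224 ≈ 0.5491.

123/224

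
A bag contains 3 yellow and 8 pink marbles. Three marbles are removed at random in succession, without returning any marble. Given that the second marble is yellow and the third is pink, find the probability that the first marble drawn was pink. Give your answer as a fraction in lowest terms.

P(first=pink and the second marble is yellow and the third is pink) = (8/11)·(3/10)·(7/9) = 28/165.
P(E) = Σ over first color = 8/165 + 28/165 = 12/55.
By Bayes, P(first=pink | E) = 28/165 / 12/55 = 7/9 ≈ 0.7778.

7/9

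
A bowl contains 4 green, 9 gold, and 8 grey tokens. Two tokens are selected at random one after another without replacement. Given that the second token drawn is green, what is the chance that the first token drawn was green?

P(first=green and the second token drawn is green) = (4/21)·(3/20) = 1/35.
P(the second token drawn is green) = Σ over first color = 1/35 + 3/35 + 8/105 = 4/21.
By Bayes, P(first=green | the second token drawn is green) = 1/35 / 4/21 = 3/20 ≈ 0.1500.

3/20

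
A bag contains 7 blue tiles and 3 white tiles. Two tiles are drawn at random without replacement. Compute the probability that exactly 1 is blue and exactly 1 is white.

7/15

Unordered draws without replacement: count favorable combinations over C(10,2).
Favorable = C(7,1) · C(3,1) = 21; total = C(10,2) = 45.
P = 21/45 = 7/15 ≈ 0.4667.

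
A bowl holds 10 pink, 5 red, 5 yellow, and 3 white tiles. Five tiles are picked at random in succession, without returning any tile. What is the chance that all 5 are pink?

36/4807

Unordered draws without replacement: count favorable combinations over C(23,5).
Favorable = C(10,5) · C(5,0) · C(5,0) · C(3,0) = 252; total = C(23,5) = 33649.
P = 252/33649 = 36/4807 ≈ 0.0075.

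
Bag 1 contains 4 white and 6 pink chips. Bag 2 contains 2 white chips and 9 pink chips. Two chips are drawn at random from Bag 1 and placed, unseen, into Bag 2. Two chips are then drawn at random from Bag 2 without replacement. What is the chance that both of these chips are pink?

707/1170

Condition on how many of the transferred chips are pink (from Bag 1: 6 pink of 10; then Bag 2 has 13 total).
  0 pink: C(6,0)C(4,2)/C(10,2) = 2/15; then P = C(9,2)/C(13,2) = 6/13
  1 pink: C(6,1)C(4,1)/C(10,2) = 8/15; then P = C(10,2)/C(13,2) = 15/26
  2 pink: C(6,2)C(4,0)/C(10,2) = 1/3; then P = C(11,2)/C(13,2) = 55/78
P(both pink) = 707/1170 ≈ 0.6043.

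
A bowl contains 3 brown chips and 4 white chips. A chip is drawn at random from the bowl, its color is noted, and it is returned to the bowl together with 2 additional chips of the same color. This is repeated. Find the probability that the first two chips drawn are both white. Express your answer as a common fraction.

After a white draw the bowl holds 6 white out of 9.
P = (4/7)·(6/9) = 8/21 ≈ 0.3810.

8/21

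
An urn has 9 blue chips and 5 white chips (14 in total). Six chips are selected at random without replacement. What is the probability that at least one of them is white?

Use the complement: P(at least one white) = 1 − P(no white).
P(none) = C(9,6)/C(14,6) = 84/3003.
So P = 1 − 84/3003 = 139/143 ≈ 0.9720.

139/143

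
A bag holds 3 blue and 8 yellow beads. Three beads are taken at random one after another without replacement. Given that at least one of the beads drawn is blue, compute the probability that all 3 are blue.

1/109

P(all 3 blue) = C(3,3)/C(11,3) = 1/165; P(at least one blue) = 1 − C(8,3)/C(11,3) = 109/165.
Since 'all 3 blue' ⊆ 'at least one blue', P(all 3 | at least one) = 1/165 / 109/165 = 1/109 ≈ 0.0092.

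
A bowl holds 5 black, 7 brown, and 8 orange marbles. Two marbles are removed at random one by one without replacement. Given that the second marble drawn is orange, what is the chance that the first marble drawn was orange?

7/19

P(first=orange and the second marble drawn is orange) = (8/20)·(7/19) = 14/95.
P(the second marble drawn is orange) = Σ over first color = 2/19 + 14/95 + 14/95 = 2/5.
By Bayes, P(first=orange | the second marble drawn is orange) = 14/95 / 2/5 = 7/19 ≈ 0.3684.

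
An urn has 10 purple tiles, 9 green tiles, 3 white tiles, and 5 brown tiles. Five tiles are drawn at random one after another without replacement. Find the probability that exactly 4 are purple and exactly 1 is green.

7/299

Unordered draws without replacement: count favorable combinations over C(27,5).
Favorable = C(10,4) · C(9,1) · C(3,0) · C(5,0) = 1890; total = C(27,5) = 80730.
P = 1890/80730 = 7/299 ≈ 0.0234.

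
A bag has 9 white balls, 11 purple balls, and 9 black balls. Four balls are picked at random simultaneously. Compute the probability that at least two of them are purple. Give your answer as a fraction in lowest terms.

Sum the hypergeometric tail for j = 2,…,4 purple balls.
Favorable = C(11,2)·C(18,2) + C(11,3)·C(18,1) + C(11,4)·C(18,0) = 11715; total = C(29,4) = 23751.
P = 11715/23751 = 3905/7917 ≈ 0.4932.

3905/7917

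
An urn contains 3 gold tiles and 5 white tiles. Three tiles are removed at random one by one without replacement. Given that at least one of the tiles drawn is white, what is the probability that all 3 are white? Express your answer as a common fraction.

P(all 3 white) = C(5,3)/C(8,3) = 5/28; P(at least one white) = 1 − C(3,3)/C(8,3) = 55/56.
Since 'all 3 white' ⊆ 'at least one white', P(all 3 | at least one) = 5/28 / 55/56 = 2/11 ≈ 0.1818.

2/11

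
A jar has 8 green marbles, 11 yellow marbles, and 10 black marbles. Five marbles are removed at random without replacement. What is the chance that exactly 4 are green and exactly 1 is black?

Unordered draws without replacement: count favorable combinations over C(29,5).
Favorable = C(8,4) · C(11,0) · C(10,1) = 700; total = C(29,5) = 118755.
P = 700/118755 = 20/3393 ≈ 0.0059.

20/3393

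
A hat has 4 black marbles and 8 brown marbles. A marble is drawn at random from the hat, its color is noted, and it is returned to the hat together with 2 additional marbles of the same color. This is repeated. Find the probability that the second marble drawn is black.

1/3

Condition on the first draw. If first is black (prob 4/12), second-black has prob (6)/(14); if not (prob 8/12), it has prob 4/(14).
P = (4/12)·(6/14) + (8/12)·(4/14) = 1/3 ≈ 0.3333.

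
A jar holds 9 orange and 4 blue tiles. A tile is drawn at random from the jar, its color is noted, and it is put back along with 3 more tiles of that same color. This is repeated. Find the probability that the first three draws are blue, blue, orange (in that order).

Track the composition after each reinforcement of +3.
P = (4/13) · (7/16) · (9/19) = 63/988 ≈ 0.0638.

63/988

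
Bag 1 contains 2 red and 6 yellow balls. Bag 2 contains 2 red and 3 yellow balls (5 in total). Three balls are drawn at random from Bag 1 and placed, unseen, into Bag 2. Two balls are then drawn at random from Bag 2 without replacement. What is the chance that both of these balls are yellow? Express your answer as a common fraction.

159/392

Condition on how many of the transferred balls are yellow (from Bag 1: 6 yellow of 8; then Bag 2 has 8 total).
  1 yellow: C(6,1)C(2,2)/C(8,3) = 3/28; then P = C(4,2)/C(8,2) = 3/14
  2 yellow: C(6,2)C(2,1)/C(8,3) = 15/28; then P = C(5,2)/C(8,2) = 5/14
  3 yellow: C(6,3)C(2,0)/C(8,3) = 5/14; then P = C(6,2)/C(8,2) = 15/28
P(both yellow) = 159/392 ≈ 0.4056.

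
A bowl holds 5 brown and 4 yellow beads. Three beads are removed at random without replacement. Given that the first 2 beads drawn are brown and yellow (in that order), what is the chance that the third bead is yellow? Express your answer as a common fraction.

After removing 1 brown, 1 yellow, the bowl has 3 yellow out of 7 remaining.
P(third is yellow | given) = 3/7 ≈ 0.4286.

3/7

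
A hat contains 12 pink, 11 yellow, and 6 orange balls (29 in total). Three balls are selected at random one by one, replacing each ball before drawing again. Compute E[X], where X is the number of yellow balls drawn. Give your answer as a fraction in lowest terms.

33/29

By linearity of expectation, E[X] = Σ P(draw i is yellow); each independent draw has P(yellow) = 11/29.
E[X] = 3 · 11/29 = 33/29 ≈ 1.1379.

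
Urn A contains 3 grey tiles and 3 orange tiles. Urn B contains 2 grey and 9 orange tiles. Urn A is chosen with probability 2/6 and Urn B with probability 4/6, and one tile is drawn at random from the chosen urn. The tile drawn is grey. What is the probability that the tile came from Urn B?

8/19

P(grey | Urn A) = 1/2; P(grey | Urn B) = 2/11.
P(grey) = 1/3·1/2 + 2/3·2/11 = 19/66.
By Bayes' rule, P(Urn B | grey) = 4/33 / 19/66 = 8/19 ≈ 0.4211.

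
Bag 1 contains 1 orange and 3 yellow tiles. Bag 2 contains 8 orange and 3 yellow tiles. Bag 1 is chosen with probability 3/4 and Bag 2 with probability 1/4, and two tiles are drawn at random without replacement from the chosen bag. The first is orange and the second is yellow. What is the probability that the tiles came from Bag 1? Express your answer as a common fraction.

55/71

P(E | Bag 1) = 1/4; P(E | Bag 2) = 12/55.
P(E) = 3/4·1/4 + 1/4·12/55 = 213/880.
By Bayes' rule, P(Bag 1 | E) = 3/16 / 213/880 = 55/71 ≈ 0.7746.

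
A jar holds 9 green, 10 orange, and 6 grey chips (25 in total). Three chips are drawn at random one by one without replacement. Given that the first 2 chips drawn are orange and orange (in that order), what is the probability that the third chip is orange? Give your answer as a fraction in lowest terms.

After removing 2 orange, the jar has 8 orange out of 23 remaining.
P(third is orange | given) = 8/23 ≈ 0.3478.

8/23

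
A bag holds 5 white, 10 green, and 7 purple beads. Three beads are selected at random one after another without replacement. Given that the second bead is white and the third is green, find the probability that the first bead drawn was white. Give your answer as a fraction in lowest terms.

1/5

P(first=white and the second bead is white and the third is green) = (5/22)·(4/21)·(10/20) = 5/231.
P(E) = Σ over first color = 5/231 + 15/308 + 5/132 = 25/231.
By Bayes, P(first=white | E) = 5/231 / 25/231 = 1/5 ≈ 0.2000.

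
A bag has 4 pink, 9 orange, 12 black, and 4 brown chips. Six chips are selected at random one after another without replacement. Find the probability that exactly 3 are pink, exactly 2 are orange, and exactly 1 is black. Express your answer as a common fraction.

Unordered draws without replacement: count favorable combinations over C(29,6).
Favorable = C(4,3) · C(9,2) · C(12,1) · C(4,0) = 1728; total = C(29,6) = 475020.
P = 1728/475020 = 48/13195 ≈ 0.0036.

48/13195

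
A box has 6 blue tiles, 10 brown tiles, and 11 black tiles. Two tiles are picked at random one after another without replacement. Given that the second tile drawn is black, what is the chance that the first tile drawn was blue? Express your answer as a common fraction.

P(first=blue and the second tile drawn is black) = (6/27)·(11/26) = 11/117.
P(the second tile drawn is black) = Σ over first color = 11/117 + 55/351 + 55/351 = 11/27.
By Bayes, P(first=blue | the second tile drawn is black) = 11/117 / 11/27 = 3/13 ≈ 0.2308.

3/13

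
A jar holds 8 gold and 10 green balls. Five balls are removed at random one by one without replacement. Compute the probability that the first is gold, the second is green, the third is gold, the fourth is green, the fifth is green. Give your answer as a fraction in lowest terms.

2/51

Multiply the conditional probability of each draw in order, without replacement, so each draw removes one from its color and from the total.
P = (8/18) · (10/17) · (7/16) · (9/15) · (8/14) = 2/51 ≈ 0.0392.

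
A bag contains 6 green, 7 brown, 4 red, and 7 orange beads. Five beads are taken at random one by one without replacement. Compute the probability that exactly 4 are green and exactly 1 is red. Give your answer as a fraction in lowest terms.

Unordered draws without replacement: count favorable combinations over C(24,5).
Favorable = C(6,4) · C(7,0) · C(4,1) · C(7,0) = 60; total = C(24,5) = 42504.
P = 60/42504 = 5/3542 ≈ 0.0014.

5/3542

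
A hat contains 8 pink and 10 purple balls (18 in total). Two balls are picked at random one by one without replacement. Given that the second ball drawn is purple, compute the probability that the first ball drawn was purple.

P(first=purple and the second ball drawn is purple) = (10/18)·(9/17) = 5/17.
P(the second ball drawn is purple) = Σ over first color = 40/153 + 5/17 = 5/9.
By Bayes, P(first=purple | the second ball drawn is purple) = 5/17 / 5/9 = 9/17 ≈ 0.5294.

9/17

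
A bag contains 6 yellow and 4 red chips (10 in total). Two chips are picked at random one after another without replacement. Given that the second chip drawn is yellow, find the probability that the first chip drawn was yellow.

5/9

P(first=yellow and the second chip drawn is yellow) = (6/10)·(5/9) = 1/3.
P(the second chip drawn is yellow) = Σ over first color = 1/3 + 4/15 = 3/5.
By Bayes, P(first=yellow | the second chip drawn is yellow) = 1/3 / 3/5 = 5/9 ≈ 0.5556.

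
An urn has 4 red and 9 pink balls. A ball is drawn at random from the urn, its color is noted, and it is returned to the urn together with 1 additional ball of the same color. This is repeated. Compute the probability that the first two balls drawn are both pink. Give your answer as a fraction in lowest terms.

45/91

After a pink draw the urn holds 10 pink out of 14.
P = (9/13)·(10/14) = 45/91 ≈ 0.4945.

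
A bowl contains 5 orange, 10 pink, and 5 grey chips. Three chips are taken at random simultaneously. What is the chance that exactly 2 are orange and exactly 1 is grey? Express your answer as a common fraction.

Unordered draws without replacement: count favorable combinations over C(20,3).
Favorable = C(5,2) · C(10,0) · C(5,1) = 50; total = C(20,3) = 1140.
P = 50/1140 = 5/114 ≈ 0.0439.

5/114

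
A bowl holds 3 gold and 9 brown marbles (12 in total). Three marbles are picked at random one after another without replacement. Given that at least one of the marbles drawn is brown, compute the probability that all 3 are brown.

P(all 3 brown) = C(9,3)/C(12,3) = 21/55; P(at least one brown) = 1 − C(3,3)/C(12,3) = 219/220.
Since 'all 3 brown' ⊆ 'at least one brown', P(all 3 | at least one) = 21/55 / 219/220 = 28/73 ≈ 0.3836.

28/73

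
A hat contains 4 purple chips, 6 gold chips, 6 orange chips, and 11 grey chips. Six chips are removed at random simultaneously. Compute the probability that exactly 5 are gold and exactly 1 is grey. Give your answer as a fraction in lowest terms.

1/4485

Unordered draws without replacement: count favorable combinations over C(27,6).
Favorable = C(4,0) · C(6,5) · C(6,0) · C(11,1) = 66; total = C(27,6) = 296010.
P = 66/296010 = 1/4485 ≈ 0.0002.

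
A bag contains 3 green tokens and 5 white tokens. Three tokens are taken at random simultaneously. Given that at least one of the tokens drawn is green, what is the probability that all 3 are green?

1/46

P(all 3 green) = C(3,3)/C(8,3) = 1/56; P(at least one green) = 1 − C(5,3)/C(8,3) = 23/28.
Since 'all 3 green' ⊆ 'at least one green', P(all 3 | at least one) = 1/56 / 23/28 = 1/46 ≈ 0.0217.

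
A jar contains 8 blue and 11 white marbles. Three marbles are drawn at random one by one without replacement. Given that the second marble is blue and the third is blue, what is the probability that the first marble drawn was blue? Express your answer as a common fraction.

P(first=blue and the second marble is blue and the third is blue) = (8/19)·(7/18)·(6/17) = 56/969.
P(E) = Σ over first color = 56/969 + 308/2907 = 28/171.
By Bayes, P(first=blue | E) = 56/969 / 28/171 = 6/17 ≈ 0.3529.

6/17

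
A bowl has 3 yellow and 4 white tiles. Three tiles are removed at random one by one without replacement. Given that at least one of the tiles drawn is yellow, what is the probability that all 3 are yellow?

1/31

P(all 3 yellow) = C(3,3)/C(7,3) = 1/35; P(at least one yellow) = 1 − C(4,3)/C(7,3) = 31/35.
Since 'all 3 yellow' ⊆ 'at least one yellow', P(all 3 | at least one) = 1/35 / 31/35 = 1/31 ≈ 0.0323.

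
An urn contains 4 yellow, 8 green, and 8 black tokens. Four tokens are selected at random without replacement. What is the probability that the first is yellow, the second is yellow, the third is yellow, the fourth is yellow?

Multiply the conditional probability of each draw in order, without replacement, so each draw removes one from its color and from the total.
P = (4/20) · (3/19) · (2/18) · (1/17) = 1/4845 ≈ 0.0002.

1/4845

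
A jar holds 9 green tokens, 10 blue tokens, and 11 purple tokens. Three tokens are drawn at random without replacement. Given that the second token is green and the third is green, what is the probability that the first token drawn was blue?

5/14

P(first=blue and the second token is green and the third is green) = (10/30)·(9/29)·(8/28) = 6/203.
P(E) = Σ over first color = 3/145 + 6/203 + 33/1015 = 12/145.
By Bayes, P(first=blue | E) = 6/203 / 12/145 = 5/14 ≈ 0.3571.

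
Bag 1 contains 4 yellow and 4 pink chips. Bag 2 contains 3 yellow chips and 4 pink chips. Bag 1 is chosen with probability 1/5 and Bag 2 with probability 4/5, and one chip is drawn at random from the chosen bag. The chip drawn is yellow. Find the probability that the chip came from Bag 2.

P(yellow | Bag 1) = 1/2; P(yellow | Bag 2) = 3/7.
P(yellow) = 1/5·1/2 + 4/5·3/7 = 31/70.
By Bayes' rule, P(Bag 2 | yellow) = 12/35 / 31/70 = 24/31 ≈ 0.7742.

24/31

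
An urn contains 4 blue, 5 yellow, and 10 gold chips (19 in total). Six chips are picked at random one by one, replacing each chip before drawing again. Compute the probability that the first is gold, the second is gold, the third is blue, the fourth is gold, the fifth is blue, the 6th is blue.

Multiply the conditional probability of each draw in order, with replacement (the composition resets each draw).
P = (10/19) · (10/19) · (4/19) · (10/19) · (4/19) · (4/19) = 64000/47045881 ≈ 0.0014.

64000/47045881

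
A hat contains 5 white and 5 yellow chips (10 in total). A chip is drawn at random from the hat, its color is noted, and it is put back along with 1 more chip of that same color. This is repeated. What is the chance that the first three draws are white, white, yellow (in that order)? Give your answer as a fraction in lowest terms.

5/44

Track the composition after each reinforcement of +1.
P = (5/10) · (6/11) · (5/12) = 5/44 ≈ 0.1136.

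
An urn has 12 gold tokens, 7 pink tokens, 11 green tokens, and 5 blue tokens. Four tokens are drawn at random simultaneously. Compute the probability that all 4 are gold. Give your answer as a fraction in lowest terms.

Unordered draws without replacement: count favorable combinations over C(35,4).
Favorable = C(12,4) · C(7,0) · C(11,0) · C(5,0) = 495; total = C(35,4) = 52360.
P = 495/52360 = 9/952 ≈ 0.0095.

9/952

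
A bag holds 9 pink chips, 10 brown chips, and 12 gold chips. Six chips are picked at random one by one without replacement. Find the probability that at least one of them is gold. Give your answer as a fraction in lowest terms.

Use the complement: P(at least one gold) = 1 − P(no gold).
P(none) = C(19,6)/C(31,6) = 27132/736281.
So P = 1 − 27132/736281 = 33769/35061 ≈ 0.9631.

33769/35061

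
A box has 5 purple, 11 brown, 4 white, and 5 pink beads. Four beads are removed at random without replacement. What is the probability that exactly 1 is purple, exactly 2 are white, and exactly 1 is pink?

Unordered draws without replacement: count favorable combinations over C(25,4).
Favorable = C(5,1) · C(11,0) · C(4,2) · C(5,1) = 150; total = C(25,4) = 12650.
P = 150/12650 = 3/253 ≈ 0.0119.

3/253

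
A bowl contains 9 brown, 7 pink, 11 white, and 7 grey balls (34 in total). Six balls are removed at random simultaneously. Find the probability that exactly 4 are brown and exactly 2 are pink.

1323/672452

Unordered draws without replacement: count favorable combinations over C(34,6).
Favorable = C(9,4) · C(7,2) · C(11,0) · C(7,0) = 2646; total = C(34,6) = 1344904.
P = 2646/1344904 = 1323/672452 ≈ 0.0020.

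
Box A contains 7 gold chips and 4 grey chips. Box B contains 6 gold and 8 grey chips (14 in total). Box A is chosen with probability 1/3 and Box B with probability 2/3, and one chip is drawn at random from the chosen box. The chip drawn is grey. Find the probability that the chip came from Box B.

P(grey | Box A) = 4/11; P(grey | Box B) = 4/7.
P(grey) = 1/3·4/11 + 2/3·4/7 = 116/231.
By Bayes' rule, P(Box B | grey) = 8/21 / 116/231 = 22/29 ≈ 0.7586.

22/29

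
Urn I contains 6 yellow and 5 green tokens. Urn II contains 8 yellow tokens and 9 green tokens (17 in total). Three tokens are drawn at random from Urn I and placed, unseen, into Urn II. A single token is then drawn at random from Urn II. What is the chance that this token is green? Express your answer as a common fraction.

Condition on how many of the transferred tokens are green (from Urn I: 5 green of 11; then Urn II has 20 total).
  0 green: C(5,0)C(6,3)/C(11,3) = 4/33; then P = 9/20
  1 green: C(5,1)C(6,2)/C(11,3) = 5/11; then P = 10/20
  2 green: C(5,2)C(6,1)/C(11,3) = 4/11; then P = 11/20
  3 green: C(5,3)C(6,0)/C(11,3) = 2/33; then P = 12/20
P(green from Urn II) = 57/110 ≈ 0.5182.

57/110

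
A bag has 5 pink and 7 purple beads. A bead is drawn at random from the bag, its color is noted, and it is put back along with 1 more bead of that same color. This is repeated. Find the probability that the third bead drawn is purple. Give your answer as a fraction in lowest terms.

7/12

Sum over the four possibilities for the first two draws (purple/not-purple each), tracking how the purple count and total change by +1 per draw.
P(third is purple) = 7/12 ≈ 0.5833. (In a Pólya urn every draw has the same marginal probability 7/12.)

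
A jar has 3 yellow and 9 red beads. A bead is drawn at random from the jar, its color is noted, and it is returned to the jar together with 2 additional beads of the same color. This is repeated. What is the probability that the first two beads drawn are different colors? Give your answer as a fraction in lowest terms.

Either red then yellow, or yellow then red; after the first draw the total is 14.
P = (9/12)·(3/14) + (3/12)·(9/14) = 9/28 ≈ 0.3214.

9/28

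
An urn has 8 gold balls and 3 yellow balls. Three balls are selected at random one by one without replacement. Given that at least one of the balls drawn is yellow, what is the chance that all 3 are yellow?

P(all 3 yellow) = C(3,3)/C(11,3) = 1/165; P(at least one yellow) = 1 − C(8,3)/C(11,3) = 109/165.
Since 'all 3 yellow' ⊆ 'at least one yellow', P(all 3 | at least one) = 1/165 / 109/165 = 1/109 ≈ 0.0092.

1/109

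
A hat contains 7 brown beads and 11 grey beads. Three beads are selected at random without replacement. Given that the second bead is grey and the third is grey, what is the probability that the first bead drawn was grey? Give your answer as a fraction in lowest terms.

9/16

P(first=grey and the second bead is grey and the third is grey) = (11/18)·(10/17)·(9/16) = 55/272.
P(E) = Σ over first color = 385/2448 + 55/272 = 55/153.
By Bayes, P(first=grey | E) = 55/272 / 55/153 = 9/16 ≈ 0.5625.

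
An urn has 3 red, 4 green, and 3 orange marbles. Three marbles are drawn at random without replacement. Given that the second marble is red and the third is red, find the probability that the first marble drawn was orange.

3/8

P(first=orange and the second marble is red and the third is red) = (3/10)·(3/9)·(2/8) = 1/40.
P(E) = Σ over first color = 1/120 + 1/30 + 1/40 = 1/15.
By Bayes, P(first=orange | E) = 1/40 / 1/15 = 3/8 ≈ 0.3750.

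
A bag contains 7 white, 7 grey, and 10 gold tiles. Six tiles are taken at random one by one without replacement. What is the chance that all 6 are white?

1/19228

Unordered draws without replacement: count favorable combinations over C(24,6).
Favorable = C(7,6) · C(7,0) · C(10,0) = 7; total = C(24,6) = 134596.
P = 7/134596 = 1/19228 ≈ 0.0001.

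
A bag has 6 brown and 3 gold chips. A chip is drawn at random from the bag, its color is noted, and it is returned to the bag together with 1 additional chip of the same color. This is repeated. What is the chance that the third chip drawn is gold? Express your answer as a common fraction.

1/3

Sum over the four possibilities for the first two draws (gold/not-gold each), tracking how the gold count and total change by +1 per draw.
P(third is gold) = 1/3 ≈ 0.3333. (In a Pólya urn every draw has the same marginal probability 3/9.)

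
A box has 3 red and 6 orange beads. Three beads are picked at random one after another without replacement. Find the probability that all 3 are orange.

5/21

Unordered draws without replacement: count favorable combinations over C(9,3).
Favorable = C(3,0) · C(6,3) = 20; total = C(9,3) = 84.
P = 20/84 = 5/21 ≈ 0.2381.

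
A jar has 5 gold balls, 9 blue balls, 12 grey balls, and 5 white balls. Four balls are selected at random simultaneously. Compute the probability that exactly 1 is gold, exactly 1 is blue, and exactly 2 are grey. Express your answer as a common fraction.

Unordered draws without replacement: count favorable combinations over C(31,4).
Favorable = C(5,1) · C(9,1) · C(12,2) · C(5,0) = 2970; total = C(31,4) = 31465.
P = 2970/31465 = 594/6293 ≈ 0.0944.

594/6293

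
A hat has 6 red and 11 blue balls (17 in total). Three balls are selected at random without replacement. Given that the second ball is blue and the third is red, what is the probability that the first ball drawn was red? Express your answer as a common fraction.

P(first=red and the second ball is blue and the third is red) = (6/17)·(11/16)·(5/15) = 11/136.
P(E) = Σ over first color = 11/136 + 11/68 = 33/136.
By Bayes, P(first=red | E) = 11/136 / 33/136 = 1/3 ≈ 0.3333.

1/3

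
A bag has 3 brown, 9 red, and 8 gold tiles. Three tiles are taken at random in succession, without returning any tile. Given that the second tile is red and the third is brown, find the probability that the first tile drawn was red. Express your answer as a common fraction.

4/9

P(first=red and the second tile is red and the third is brown) = (9/20)·(8/19)·(3/18) = 3/95.
P(E) = Σ over first color = 3/380 + 3/95 + 3/95 = 27/380.
By Bayes, P(first=red | E) = 3/95 / 27/380 = 4/9 ≈ 0.4444.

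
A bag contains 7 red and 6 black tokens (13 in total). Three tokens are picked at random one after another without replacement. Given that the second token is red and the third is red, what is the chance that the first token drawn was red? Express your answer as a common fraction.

5/11

P(first=red and the second token is red and the third is red) = (7/13)·(6/12)·(5/11) = 35/286.
P(E) = Σ over first color = 35/286 + 21/143 = 7/26.
By Bayes, P(first=red | E) = 35/286 / 7/26 = 5/11 ≈ 0.4545.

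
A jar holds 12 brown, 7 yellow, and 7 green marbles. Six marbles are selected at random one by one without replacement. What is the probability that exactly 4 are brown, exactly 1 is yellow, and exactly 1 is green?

Unordered draws without replacement: count favorable combinations over C(26,6).
Favorable = C(12,4) · C(7,1) · C(7,1) = 24255; total = C(26,6) = 230230.
P = 24255/230230 = 63/598 ≈ 0.1054.

63/598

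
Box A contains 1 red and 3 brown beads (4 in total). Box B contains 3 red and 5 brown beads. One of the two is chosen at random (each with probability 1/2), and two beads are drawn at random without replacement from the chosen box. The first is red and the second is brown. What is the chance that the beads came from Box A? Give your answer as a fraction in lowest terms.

P(E | Box A) = 1/4; P(E | Box B) = 15/56.
P(E) = 1/2·1/4 + 1/2·15/56 = 29/112.
By Bayes' rule, P(Box A | E) = 1/8 / 29/112 = 14/29 ≈ 0.4828.

14/29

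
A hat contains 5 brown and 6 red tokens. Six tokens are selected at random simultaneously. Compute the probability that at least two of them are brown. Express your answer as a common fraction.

431/462

Sum the hypergeometric tail for j = 2,…,5 brown tokens.
Favorable = C(5,2)·C(6,4) + C(5,3)·C(6,3) + C(5,4)·C(6,2) + C(5,5)·C(6,1) = 431; total = C(11,6) = 462.
P = 431/462 = 431/462 ≈ 0.9329.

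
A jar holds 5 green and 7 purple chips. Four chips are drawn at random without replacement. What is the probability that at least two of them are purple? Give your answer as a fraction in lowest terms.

28/33

Sum the hypergeometric tail for j = 2,…,4 purple chips.
Favorable = C(7,2)·C(5,2) + C(7,3)·C(5,1) + C(7,4)·C(5,0) = 420; total = C(12,4) = 495.
P = 420/495 = 28/33 ≈ 0.8485.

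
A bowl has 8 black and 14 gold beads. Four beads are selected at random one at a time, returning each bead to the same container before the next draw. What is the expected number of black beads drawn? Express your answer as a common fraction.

16/11

By linearity of expectation, E[X] = Σ P(draw i is black); each independent draw has P(black) = 8/22.
E[X] = 4 · 8/22 = 16/11 ≈ 1.4545.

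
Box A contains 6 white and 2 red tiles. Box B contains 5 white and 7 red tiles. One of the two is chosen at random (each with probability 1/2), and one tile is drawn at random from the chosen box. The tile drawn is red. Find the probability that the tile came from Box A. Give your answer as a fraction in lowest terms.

3/10

P(red | Box A) = 1/4; P(red | Box B) = 7/12.
P(red) = 1/2·1/4 + 1/2·7/12 = 5/12.
By Bayes' rule, P(Box A | red) = 1/8 / 5/12 = 3/10 ≈ 0.3000.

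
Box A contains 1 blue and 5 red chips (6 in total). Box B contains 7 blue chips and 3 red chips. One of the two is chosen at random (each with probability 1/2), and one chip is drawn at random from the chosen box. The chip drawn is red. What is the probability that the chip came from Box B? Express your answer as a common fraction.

P(red | Box A) = 5/6; P(red | Box B) = 3/10.
P(red) = 1/2·5/6 + 1/2·3/10 = 17/30.
By Bayes' rule, P(Box B | red) = 3/20 / 17/30 = 9/34 ≈ 0.2647.

9/34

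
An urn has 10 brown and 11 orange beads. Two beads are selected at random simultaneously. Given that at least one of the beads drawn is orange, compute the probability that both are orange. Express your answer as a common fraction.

P(both orange) = C(11,2)/C(21,2) = 11/42; P(at least one orange) = 1 − C(10,2)/C(21,2) = 11/14.
Since 'both orange' ⊆ 'at least one orange', P(both | at least one) = 11/42 / 11/14 = 1/3 ≈ 0.3333.

1/3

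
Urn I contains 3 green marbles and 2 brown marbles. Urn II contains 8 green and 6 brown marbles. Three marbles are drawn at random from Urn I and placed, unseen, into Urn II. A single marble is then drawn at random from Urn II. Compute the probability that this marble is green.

Condition on how many of the transferred marbles are green (from Urn I: 3 green of 5; then Urn II has 17 total).
  1 green: C(3,1)C(2,2)/C(5,3) = 3/10; then P = 9/17
  2 green: C(3,2)C(2,1)/C(5,3) = 3/5; then P = 10/17
  3 green: C(3,3)C(2,0)/C(5,3) = 1/10; then P = 11/17
P(green from Urn II) = 49/85 ≈ 0.5765.

49/85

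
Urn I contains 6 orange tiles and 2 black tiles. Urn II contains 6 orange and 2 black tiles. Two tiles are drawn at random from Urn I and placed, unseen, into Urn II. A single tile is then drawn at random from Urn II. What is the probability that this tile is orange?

3/4

Condition on how many of the transferred tiles are orange (from Urn I: 6 orange of 8; then Urn II has 10 total).
  0 orange: C(6,0)C(2,2)/C(8,2) = 1/28; then P = 6/10
  1 orange: C(6,1)C(2,1)/C(8,2) = 3/7; then P = 7/10
  2 orange: C(6,2)C(2,0)/C(8,2) = 15/28; then P = 8/10
P(orange from Urn II) = 3/4 ≈ 0.7500.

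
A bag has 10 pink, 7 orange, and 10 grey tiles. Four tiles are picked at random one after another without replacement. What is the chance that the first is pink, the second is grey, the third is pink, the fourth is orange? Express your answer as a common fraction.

Multiply the conditional probability of each draw in order, without replacement, so each draw removes one from its color and from the total.
P = (10/27) · (10/26) · (9/25) · (7/24) = 7/468 ≈ 0.0150.

7/468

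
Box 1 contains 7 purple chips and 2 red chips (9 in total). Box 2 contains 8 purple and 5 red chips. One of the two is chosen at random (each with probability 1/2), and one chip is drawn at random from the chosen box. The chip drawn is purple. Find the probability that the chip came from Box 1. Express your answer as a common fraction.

91/163

P(purple | Box 1) = 7/9; P(purple | Box 2) = 8/13.
P(purple) = 1/2·7/9 + 1/2·8/13 = 163/234.
By Bayes' rule, P(Box 1 | purple) = 7/18 / 163/234 = 91/163 ≈ 0.5583.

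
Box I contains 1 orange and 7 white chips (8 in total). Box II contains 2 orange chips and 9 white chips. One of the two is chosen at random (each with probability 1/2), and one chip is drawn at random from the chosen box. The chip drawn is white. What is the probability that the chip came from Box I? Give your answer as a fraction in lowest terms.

77/149

P(white | Box I) = 7/8; P(white | Box II) = 9/11.
P(white) = 1/2·7/8 + 1/2·9/11 = 149/176.
By Bayes' rule, P(Box I | white) = 7/16 / 149/176 = 77/149 ≈ 0.5168.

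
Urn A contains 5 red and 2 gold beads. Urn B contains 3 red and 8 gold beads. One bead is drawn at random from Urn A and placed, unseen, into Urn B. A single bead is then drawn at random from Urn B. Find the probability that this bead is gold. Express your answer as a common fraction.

29/42

Condition on how many of the transferred beads are gold (from Urn A: 2 gold of 7; then Urn B has 12 total).
  0 gold: C(2,0)C(5,1)/C(7,1) = 5/7; then P = 8/12
  1 gold: C(2,1)C(5,0)/C(7,1) = 2/7; then P = 9/12
P(gold from Urn B) = 29/42 ≈ 0.6905.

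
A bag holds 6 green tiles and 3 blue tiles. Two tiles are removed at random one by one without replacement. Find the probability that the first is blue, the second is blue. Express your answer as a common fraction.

1/12

Multiply the conditional probability of each draw in order, without replacement, so each draw removes one from its color and from the total.
P = (3/9) · (2/8) = 1/12 ≈ 0.0833.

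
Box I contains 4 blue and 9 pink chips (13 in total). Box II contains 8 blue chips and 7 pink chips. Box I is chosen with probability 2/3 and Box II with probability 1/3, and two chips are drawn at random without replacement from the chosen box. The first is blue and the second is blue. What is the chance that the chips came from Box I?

15/41

P(E | Box I) = 1/13; P(E | Box II) = 4/15.
P(E) = 2/3·1/13 + 1/3·4/15 = 82/585.
By Bayes' rule, P(Box I | E) = 2/39 / 82/585 = 15/41 ≈ 0.3659.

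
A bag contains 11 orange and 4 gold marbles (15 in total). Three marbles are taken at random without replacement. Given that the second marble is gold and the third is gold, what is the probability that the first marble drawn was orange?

P(first=orange and the second marble is gold and the third is gold) = (11/15)·(4/14)·(3/13) = 22/455.
P(E) = Σ over first color = 22/455 + 4/455 = 2/35.
By Bayes, P(first=orange | E) = 22/455 / 2/35 = 11/13 ≈ 0.8462.

11/13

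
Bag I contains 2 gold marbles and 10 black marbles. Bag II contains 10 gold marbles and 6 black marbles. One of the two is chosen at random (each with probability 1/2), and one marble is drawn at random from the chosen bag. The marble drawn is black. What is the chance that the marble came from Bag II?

9/29

P(black | Bag I) = 5/6; P(black | Bag II) = 3/8.
P(black) = 1/2·5/6 + 1/2·3/8 = 29/48.
By Bayes' rule, P(Bag II | black) = 3/16 / 29/48 = 9/29 ≈ 0.3103.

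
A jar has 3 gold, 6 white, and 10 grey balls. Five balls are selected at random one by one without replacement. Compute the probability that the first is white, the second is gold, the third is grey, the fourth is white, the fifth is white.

Multiply the conditional probability of each draw in order, without replacement, so each draw removes one from its color and from the total.
P = (6/19) · (3/18) · (10/17) · (5/16) · (4/15) = 5/1938 ≈ 0.0026.

5/1938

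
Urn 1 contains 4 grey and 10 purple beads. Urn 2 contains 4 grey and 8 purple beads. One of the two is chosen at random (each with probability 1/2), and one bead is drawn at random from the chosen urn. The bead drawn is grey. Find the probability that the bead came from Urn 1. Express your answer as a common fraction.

6/13

P(grey | Urn 1) = 2/7; P(grey | Urn 2) = 1/3.
P(grey) = 1/2·2/7 + 1/2·1/3 = 13/42.
By Bayes' rule, P(Urn 1 | grey) = 1/7 / 13/42 = 6/13 ≈ 0.4615.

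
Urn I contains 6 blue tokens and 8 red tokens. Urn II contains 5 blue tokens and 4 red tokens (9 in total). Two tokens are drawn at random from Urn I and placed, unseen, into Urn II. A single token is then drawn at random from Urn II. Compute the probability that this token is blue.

41/77

Condition on how many of the transferred tokens are blue (from Urn I: 6 blue of 14; then Urn II has 11 total).
  0 blue: C(6,0)C(8,2)/C(14,2) = 4/13; then P = 5/11
  1 blue: C(6,1)C(8,1)/C(14,2) = 48/91; then P = 6/11
  2 blue: C(6,2)C(8,0)/C(14,2) = 15/91; then P = 7/11
P(blue from Urn II) = 41/77 ≈ 0.5325.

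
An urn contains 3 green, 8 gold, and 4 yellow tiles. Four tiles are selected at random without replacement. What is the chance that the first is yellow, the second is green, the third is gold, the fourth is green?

Multiply the conditional probability of each draw in order, without replacement, so each draw removes one from its color and from the total.
P = (4/15) · (3/14) · (8/13) · (2/12) = 8/1365 ≈ 0.0059.

8/1365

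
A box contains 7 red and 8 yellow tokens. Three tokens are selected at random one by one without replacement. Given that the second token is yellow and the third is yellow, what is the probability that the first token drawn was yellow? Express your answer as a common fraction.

P(first=yellow and the second token is yellow and the third is yellow) = (8/15)·(7/14)·(6/13) = 8/65.
P(E) = Σ over first color = 28/195 + 8/65 = 4/15.
By Bayes, P(first=yellow | E) = 8/65 / 4/15 = 6/13 ≈ 0.4615.

6/13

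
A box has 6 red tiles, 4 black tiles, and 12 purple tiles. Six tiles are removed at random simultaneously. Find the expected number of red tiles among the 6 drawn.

By linearity of expectation, E[X] = Σ P(draw i is red); by symmetry each draw (even without replacement) has P(red) = 6/22.
E[X] = 6 · 6/22 = 18/11 ≈ 1.6364.

18/11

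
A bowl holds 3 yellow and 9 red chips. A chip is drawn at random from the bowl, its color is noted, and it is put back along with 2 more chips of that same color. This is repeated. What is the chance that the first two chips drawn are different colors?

9/28

Either yellow then red, or red then yellow; after the first draw the total is 14.
P = (3/12)·(9/14) + (9/12)·(3/14) = 9/28 ≈ 0.3214.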